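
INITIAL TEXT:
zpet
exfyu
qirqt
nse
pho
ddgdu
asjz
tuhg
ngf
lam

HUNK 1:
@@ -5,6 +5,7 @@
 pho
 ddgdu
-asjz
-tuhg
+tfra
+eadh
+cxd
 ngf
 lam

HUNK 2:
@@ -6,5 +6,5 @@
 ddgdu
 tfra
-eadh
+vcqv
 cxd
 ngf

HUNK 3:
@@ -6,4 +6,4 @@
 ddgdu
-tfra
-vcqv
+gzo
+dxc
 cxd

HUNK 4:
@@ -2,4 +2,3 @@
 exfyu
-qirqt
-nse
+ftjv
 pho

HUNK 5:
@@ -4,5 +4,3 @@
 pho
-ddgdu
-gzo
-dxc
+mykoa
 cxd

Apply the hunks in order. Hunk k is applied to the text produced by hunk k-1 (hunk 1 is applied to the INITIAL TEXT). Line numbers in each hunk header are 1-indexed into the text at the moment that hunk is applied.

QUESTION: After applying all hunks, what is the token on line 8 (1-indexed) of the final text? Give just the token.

Answer: lam

Derivation:
Hunk 1: at line 5 remove [asjz,tuhg] add [tfra,eadh,cxd] -> 11 lines: zpet exfyu qirqt nse pho ddgdu tfra eadh cxd ngf lam
Hunk 2: at line 6 remove [eadh] add [vcqv] -> 11 lines: zpet exfyu qirqt nse pho ddgdu tfra vcqv cxd ngf lam
Hunk 3: at line 6 remove [tfra,vcqv] add [gzo,dxc] -> 11 lines: zpet exfyu qirqt nse pho ddgdu gzo dxc cxd ngf lam
Hunk 4: at line 2 remove [qirqt,nse] add [ftjv] -> 10 lines: zpet exfyu ftjv pho ddgdu gzo dxc cxd ngf lam
Hunk 5: at line 4 remove [ddgdu,gzo,dxc] add [mykoa] -> 8 lines: zpet exfyu ftjv pho mykoa cxd ngf lam
Final line 8: lam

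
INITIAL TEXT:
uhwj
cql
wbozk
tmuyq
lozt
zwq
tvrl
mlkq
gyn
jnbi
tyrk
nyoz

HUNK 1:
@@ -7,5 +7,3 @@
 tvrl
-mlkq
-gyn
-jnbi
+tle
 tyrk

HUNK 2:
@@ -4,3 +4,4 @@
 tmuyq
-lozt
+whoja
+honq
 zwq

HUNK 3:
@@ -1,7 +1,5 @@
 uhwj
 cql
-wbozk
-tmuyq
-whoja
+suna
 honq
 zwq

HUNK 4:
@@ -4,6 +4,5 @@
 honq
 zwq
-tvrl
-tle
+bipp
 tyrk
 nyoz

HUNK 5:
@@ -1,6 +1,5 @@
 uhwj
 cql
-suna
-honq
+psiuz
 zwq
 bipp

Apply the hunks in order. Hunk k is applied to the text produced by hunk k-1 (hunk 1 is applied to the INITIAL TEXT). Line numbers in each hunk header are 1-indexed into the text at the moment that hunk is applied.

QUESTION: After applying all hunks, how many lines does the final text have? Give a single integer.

Hunk 1: at line 7 remove [mlkq,gyn,jnbi] add [tle] -> 10 lines: uhwj cql wbozk tmuyq lozt zwq tvrl tle tyrk nyoz
Hunk 2: at line 4 remove [lozt] add [whoja,honq] -> 11 lines: uhwj cql wbozk tmuyq whoja honq zwq tvrl tle tyrk nyoz
Hunk 3: at line 1 remove [wbozk,tmuyq,whoja] add [suna] -> 9 lines: uhwj cql suna honq zwq tvrl tle tyrk nyoz
Hunk 4: at line 4 remove [tvrl,tle] add [bipp] -> 8 lines: uhwj cql suna honq zwq bipp tyrk nyoz
Hunk 5: at line 1 remove [suna,honq] add [psiuz] -> 7 lines: uhwj cql psiuz zwq bipp tyrk nyoz
Final line count: 7

Answer: 7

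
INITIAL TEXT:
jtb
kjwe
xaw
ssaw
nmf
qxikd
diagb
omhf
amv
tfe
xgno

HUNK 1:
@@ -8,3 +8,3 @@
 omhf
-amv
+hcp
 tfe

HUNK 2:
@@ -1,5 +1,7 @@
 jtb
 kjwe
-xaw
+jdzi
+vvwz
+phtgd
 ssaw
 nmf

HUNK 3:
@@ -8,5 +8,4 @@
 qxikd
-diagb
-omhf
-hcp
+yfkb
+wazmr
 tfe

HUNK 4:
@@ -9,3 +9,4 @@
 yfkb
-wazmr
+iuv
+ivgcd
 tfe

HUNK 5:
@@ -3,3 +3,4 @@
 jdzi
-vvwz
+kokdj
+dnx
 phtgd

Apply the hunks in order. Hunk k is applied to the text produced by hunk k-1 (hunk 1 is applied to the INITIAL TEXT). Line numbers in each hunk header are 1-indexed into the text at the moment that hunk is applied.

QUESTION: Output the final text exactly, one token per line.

Hunk 1: at line 8 remove [amv] add [hcp] -> 11 lines: jtb kjwe xaw ssaw nmf qxikd diagb omhf hcp tfe xgno
Hunk 2: at line 1 remove [xaw] add [jdzi,vvwz,phtgd] -> 13 lines: jtb kjwe jdzi vvwz phtgd ssaw nmf qxikd diagb omhf hcp tfe xgno
Hunk 3: at line 8 remove [diagb,omhf,hcp] add [yfkb,wazmr] -> 12 lines: jtb kjwe jdzi vvwz phtgd ssaw nmf qxikd yfkb wazmr tfe xgno
Hunk 4: at line 9 remove [wazmr] add [iuv,ivgcd] -> 13 lines: jtb kjwe jdzi vvwz phtgd ssaw nmf qxikd yfkb iuv ivgcd tfe xgno
Hunk 5: at line 3 remove [vvwz] add [kokdj,dnx] -> 14 lines: jtb kjwe jdzi kokdj dnx phtgd ssaw nmf qxikd yfkb iuv ivgcd tfe xgno

Answer: jtb
kjwe
jdzi
kokdj
dnx
phtgd
ssaw
nmf
qxikd
yfkb
iuv
ivgcd
tfe
xgno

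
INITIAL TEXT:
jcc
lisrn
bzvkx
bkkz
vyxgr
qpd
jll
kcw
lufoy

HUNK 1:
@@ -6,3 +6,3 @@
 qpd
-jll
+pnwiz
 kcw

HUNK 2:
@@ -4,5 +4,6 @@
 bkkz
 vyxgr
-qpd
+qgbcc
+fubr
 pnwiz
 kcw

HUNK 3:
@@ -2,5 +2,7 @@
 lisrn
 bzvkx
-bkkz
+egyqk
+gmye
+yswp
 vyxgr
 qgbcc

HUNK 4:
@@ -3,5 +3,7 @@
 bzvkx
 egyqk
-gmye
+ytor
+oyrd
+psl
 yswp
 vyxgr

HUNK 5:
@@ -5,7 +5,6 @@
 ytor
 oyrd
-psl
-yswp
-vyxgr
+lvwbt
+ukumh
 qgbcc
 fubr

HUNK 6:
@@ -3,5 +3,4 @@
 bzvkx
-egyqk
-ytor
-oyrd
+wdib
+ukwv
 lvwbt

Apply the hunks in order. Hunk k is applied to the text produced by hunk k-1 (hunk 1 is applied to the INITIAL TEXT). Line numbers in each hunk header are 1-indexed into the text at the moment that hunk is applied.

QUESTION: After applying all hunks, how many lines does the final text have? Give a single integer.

Hunk 1: at line 6 remove [jll] add [pnwiz] -> 9 lines: jcc lisrn bzvkx bkkz vyxgr qpd pnwiz kcw lufoy
Hunk 2: at line 4 remove [qpd] add [qgbcc,fubr] -> 10 lines: jcc lisrn bzvkx bkkz vyxgr qgbcc fubr pnwiz kcw lufoy
Hunk 3: at line 2 remove [bkkz] add [egyqk,gmye,yswp] -> 12 lines: jcc lisrn bzvkx egyqk gmye yswp vyxgr qgbcc fubr pnwiz kcw lufoy
Hunk 4: at line 3 remove [gmye] add [ytor,oyrd,psl] -> 14 lines: jcc lisrn bzvkx egyqk ytor oyrd psl yswp vyxgr qgbcc fubr pnwiz kcw lufoy
Hunk 5: at line 5 remove [psl,yswp,vyxgr] add [lvwbt,ukumh] -> 13 lines: jcc lisrn bzvkx egyqk ytor oyrd lvwbt ukumh qgbcc fubr pnwiz kcw lufoy
Hunk 6: at line 3 remove [egyqk,ytor,oyrd] add [wdib,ukwv] -> 12 lines: jcc lisrn bzvkx wdib ukwv lvwbt ukumh qgbcc fubr pnwiz kcw lufoy
Final line count: 12

Answer: 12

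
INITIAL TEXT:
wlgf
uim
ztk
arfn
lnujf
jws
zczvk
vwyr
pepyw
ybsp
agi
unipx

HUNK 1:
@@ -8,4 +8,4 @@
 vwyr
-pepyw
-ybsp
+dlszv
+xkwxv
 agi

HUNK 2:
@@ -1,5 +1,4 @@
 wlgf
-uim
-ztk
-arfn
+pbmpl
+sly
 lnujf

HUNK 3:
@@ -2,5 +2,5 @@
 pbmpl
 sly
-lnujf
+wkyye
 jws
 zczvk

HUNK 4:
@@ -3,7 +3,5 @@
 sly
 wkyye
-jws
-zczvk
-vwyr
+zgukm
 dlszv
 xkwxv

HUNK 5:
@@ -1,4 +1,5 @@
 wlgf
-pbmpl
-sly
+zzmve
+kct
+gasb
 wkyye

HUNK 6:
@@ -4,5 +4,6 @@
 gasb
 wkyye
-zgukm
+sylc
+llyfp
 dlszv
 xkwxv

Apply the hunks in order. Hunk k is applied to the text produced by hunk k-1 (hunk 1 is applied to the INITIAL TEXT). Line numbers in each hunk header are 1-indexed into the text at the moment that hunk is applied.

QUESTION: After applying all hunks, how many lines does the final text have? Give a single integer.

Hunk 1: at line 8 remove [pepyw,ybsp] add [dlszv,xkwxv] -> 12 lines: wlgf uim ztk arfn lnujf jws zczvk vwyr dlszv xkwxv agi unipx
Hunk 2: at line 1 remove [uim,ztk,arfn] add [pbmpl,sly] -> 11 lines: wlgf pbmpl sly lnujf jws zczvk vwyr dlszv xkwxv agi unipx
Hunk 3: at line 2 remove [lnujf] add [wkyye] -> 11 lines: wlgf pbmpl sly wkyye jws zczvk vwyr dlszv xkwxv agi unipx
Hunk 4: at line 3 remove [jws,zczvk,vwyr] add [zgukm] -> 9 lines: wlgf pbmpl sly wkyye zgukm dlszv xkwxv agi unipx
Hunk 5: at line 1 remove [pbmpl,sly] add [zzmve,kct,gasb] -> 10 lines: wlgf zzmve kct gasb wkyye zgukm dlszv xkwxv agi unipx
Hunk 6: at line 4 remove [zgukm] add [sylc,llyfp] -> 11 lines: wlgf zzmve kct gasb wkyye sylc llyfp dlszv xkwxv agi unipx
Final line count: 11

Answer: 11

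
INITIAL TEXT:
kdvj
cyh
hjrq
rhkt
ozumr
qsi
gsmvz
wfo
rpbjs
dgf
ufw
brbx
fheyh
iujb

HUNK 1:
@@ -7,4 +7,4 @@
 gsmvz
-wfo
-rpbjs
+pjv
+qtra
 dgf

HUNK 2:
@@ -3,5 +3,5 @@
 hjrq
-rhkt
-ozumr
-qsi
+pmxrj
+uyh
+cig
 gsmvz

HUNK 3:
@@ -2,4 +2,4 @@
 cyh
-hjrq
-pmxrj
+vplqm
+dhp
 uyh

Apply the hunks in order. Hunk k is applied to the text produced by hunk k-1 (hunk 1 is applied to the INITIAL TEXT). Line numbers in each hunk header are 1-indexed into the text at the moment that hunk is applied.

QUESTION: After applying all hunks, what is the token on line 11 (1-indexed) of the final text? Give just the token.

Hunk 1: at line 7 remove [wfo,rpbjs] add [pjv,qtra] -> 14 lines: kdvj cyh hjrq rhkt ozumr qsi gsmvz pjv qtra dgf ufw brbx fheyh iujb
Hunk 2: at line 3 remove [rhkt,ozumr,qsi] add [pmxrj,uyh,cig] -> 14 lines: kdvj cyh hjrq pmxrj uyh cig gsmvz pjv qtra dgf ufw brbx fheyh iujb
Hunk 3: at line 2 remove [hjrq,pmxrj] add [vplqm,dhp] -> 14 lines: kdvj cyh vplqm dhp uyh cig gsmvz pjv qtra dgf ufw brbx fheyh iujb
Final line 11: ufw

Answer: ufw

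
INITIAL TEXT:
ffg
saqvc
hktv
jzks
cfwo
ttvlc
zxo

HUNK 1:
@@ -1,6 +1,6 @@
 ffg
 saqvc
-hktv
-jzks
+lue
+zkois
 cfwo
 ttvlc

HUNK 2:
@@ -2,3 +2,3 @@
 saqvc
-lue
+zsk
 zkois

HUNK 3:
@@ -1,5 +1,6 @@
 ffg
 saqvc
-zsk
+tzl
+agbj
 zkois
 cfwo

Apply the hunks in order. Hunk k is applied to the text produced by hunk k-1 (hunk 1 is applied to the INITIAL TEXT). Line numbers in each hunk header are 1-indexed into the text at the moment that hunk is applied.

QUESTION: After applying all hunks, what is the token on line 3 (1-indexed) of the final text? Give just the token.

Hunk 1: at line 1 remove [hktv,jzks] add [lue,zkois] -> 7 lines: ffg saqvc lue zkois cfwo ttvlc zxo
Hunk 2: at line 2 remove [lue] add [zsk] -> 7 lines: ffg saqvc zsk zkois cfwo ttvlc zxo
Hunk 3: at line 1 remove [zsk] add [tzl,agbj] -> 8 lines: ffg saqvc tzl agbj zkois cfwo ttvlc zxo
Final line 3: tzl

Answer: tzl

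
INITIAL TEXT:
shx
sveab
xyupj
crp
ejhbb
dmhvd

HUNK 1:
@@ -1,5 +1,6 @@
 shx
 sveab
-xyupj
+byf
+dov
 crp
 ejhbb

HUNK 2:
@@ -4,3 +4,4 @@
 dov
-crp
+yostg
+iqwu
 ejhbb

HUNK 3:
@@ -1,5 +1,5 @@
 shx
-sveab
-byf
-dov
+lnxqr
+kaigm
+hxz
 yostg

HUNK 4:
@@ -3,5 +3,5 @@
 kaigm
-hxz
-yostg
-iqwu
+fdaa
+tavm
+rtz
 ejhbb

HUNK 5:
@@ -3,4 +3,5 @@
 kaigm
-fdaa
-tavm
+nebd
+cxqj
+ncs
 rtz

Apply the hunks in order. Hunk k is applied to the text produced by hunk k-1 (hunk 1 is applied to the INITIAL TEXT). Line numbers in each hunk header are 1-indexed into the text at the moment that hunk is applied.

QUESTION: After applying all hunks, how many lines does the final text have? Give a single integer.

Hunk 1: at line 1 remove [xyupj] add [byf,dov] -> 7 lines: shx sveab byf dov crp ejhbb dmhvd
Hunk 2: at line 4 remove [crp] add [yostg,iqwu] -> 8 lines: shx sveab byf dov yostg iqwu ejhbb dmhvd
Hunk 3: at line 1 remove [sveab,byf,dov] add [lnxqr,kaigm,hxz] -> 8 lines: shx lnxqr kaigm hxz yostg iqwu ejhbb dmhvd
Hunk 4: at line 3 remove [hxz,yostg,iqwu] add [fdaa,tavm,rtz] -> 8 lines: shx lnxqr kaigm fdaa tavm rtz ejhbb dmhvd
Hunk 5: at line 3 remove [fdaa,tavm] add [nebd,cxqj,ncs] -> 9 lines: shx lnxqr kaigm nebd cxqj ncs rtz ejhbb dmhvd
Final line count: 9

Answer: 9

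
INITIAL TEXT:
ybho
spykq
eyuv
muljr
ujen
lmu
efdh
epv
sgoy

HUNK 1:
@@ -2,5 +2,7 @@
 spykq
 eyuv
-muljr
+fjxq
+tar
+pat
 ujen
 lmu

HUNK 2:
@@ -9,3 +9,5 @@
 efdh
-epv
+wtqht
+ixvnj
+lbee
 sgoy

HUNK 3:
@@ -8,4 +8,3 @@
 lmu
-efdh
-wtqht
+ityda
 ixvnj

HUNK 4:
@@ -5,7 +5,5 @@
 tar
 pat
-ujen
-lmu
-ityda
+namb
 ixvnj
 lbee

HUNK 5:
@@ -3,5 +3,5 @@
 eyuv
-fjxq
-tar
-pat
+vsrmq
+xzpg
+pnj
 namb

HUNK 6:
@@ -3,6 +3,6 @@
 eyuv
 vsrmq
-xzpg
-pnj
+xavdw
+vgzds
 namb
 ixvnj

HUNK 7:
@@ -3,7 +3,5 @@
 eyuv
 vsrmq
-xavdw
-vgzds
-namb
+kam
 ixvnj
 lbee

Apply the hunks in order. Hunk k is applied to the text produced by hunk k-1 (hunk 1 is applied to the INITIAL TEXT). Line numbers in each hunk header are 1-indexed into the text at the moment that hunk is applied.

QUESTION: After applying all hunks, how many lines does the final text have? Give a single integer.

Hunk 1: at line 2 remove [muljr] add [fjxq,tar,pat] -> 11 lines: ybho spykq eyuv fjxq tar pat ujen lmu efdh epv sgoy
Hunk 2: at line 9 remove [epv] add [wtqht,ixvnj,lbee] -> 13 lines: ybho spykq eyuv fjxq tar pat ujen lmu efdh wtqht ixvnj lbee sgoy
Hunk 3: at line 8 remove [efdh,wtqht] add [ityda] -> 12 lines: ybho spykq eyuv fjxq tar pat ujen lmu ityda ixvnj lbee sgoy
Hunk 4: at line 5 remove [ujen,lmu,ityda] add [namb] -> 10 lines: ybho spykq eyuv fjxq tar pat namb ixvnj lbee sgoy
Hunk 5: at line 3 remove [fjxq,tar,pat] add [vsrmq,xzpg,pnj] -> 10 lines: ybho spykq eyuv vsrmq xzpg pnj namb ixvnj lbee sgoy
Hunk 6: at line 3 remove [xzpg,pnj] add [xavdw,vgzds] -> 10 lines: ybho spykq eyuv vsrmq xavdw vgzds namb ixvnj lbee sgoy
Hunk 7: at line 3 remove [xavdw,vgzds,namb] add [kam] -> 8 lines: ybho spykq eyuv vsrmq kam ixvnj lbee sgoy
Final line count: 8

Answer: 8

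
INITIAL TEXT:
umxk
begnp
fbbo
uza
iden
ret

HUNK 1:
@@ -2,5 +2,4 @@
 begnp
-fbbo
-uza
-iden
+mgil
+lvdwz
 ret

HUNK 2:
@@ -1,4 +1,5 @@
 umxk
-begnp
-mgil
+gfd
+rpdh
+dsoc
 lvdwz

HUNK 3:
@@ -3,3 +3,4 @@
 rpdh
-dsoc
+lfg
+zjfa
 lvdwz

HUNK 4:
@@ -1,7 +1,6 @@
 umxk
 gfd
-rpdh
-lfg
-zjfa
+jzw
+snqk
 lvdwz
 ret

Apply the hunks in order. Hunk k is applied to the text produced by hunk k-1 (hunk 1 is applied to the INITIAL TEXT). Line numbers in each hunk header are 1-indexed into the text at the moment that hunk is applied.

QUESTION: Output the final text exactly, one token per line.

Hunk 1: at line 2 remove [fbbo,uza,iden] add [mgil,lvdwz] -> 5 lines: umxk begnp mgil lvdwz ret
Hunk 2: at line 1 remove [begnp,mgil] add [gfd,rpdh,dsoc] -> 6 lines: umxk gfd rpdh dsoc lvdwz ret
Hunk 3: at line 3 remove [dsoc] add [lfg,zjfa] -> 7 lines: umxk gfd rpdh lfg zjfa lvdwz ret
Hunk 4: at line 1 remove [rpdh,lfg,zjfa] add [jzw,snqk] -> 6 lines: umxk gfd jzw snqk lvdwz ret

Answer: umxk
gfd
jzw
snqk
lvdwz
ret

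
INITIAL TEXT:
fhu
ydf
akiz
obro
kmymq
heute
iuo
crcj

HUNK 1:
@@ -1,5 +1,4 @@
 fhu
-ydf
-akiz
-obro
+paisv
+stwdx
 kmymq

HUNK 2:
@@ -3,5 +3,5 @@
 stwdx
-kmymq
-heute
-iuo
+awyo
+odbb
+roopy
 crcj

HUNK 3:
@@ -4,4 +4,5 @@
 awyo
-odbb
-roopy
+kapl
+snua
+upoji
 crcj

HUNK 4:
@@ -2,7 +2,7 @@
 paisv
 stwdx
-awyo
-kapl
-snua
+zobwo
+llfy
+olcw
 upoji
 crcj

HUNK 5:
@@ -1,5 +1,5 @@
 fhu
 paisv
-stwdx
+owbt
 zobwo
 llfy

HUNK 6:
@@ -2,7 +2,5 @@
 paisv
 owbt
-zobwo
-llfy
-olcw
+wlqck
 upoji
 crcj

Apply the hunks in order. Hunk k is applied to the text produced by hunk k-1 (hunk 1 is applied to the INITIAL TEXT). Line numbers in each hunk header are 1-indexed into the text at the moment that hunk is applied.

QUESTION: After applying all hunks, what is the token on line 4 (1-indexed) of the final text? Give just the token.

Hunk 1: at line 1 remove [ydf,akiz,obro] add [paisv,stwdx] -> 7 lines: fhu paisv stwdx kmymq heute iuo crcj
Hunk 2: at line 3 remove [kmymq,heute,iuo] add [awyo,odbb,roopy] -> 7 lines: fhu paisv stwdx awyo odbb roopy crcj
Hunk 3: at line 4 remove [odbb,roopy] add [kapl,snua,upoji] -> 8 lines: fhu paisv stwdx awyo kapl snua upoji crcj
Hunk 4: at line 2 remove [awyo,kapl,snua] add [zobwo,llfy,olcw] -> 8 lines: fhu paisv stwdx zobwo llfy olcw upoji crcj
Hunk 5: at line 1 remove [stwdx] add [owbt] -> 8 lines: fhu paisv owbt zobwo llfy olcw upoji crcj
Hunk 6: at line 2 remove [zobwo,llfy,olcw] add [wlqck] -> 6 lines: fhu paisv owbt wlqck upoji crcj
Final line 4: wlqck

Answer: wlqck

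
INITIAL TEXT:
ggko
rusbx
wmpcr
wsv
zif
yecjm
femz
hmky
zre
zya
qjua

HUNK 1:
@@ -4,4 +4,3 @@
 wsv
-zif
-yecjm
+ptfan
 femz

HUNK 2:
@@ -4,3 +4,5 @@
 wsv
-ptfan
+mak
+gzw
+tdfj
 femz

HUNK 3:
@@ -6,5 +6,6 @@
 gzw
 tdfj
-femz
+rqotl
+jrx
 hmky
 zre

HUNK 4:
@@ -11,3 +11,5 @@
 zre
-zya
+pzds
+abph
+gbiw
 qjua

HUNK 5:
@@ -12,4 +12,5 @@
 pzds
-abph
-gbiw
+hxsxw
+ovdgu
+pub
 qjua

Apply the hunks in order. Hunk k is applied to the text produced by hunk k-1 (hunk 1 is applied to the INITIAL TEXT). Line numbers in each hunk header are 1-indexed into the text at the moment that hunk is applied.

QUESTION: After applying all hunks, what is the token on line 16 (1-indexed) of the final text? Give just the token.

Hunk 1: at line 4 remove [zif,yecjm] add [ptfan] -> 10 lines: ggko rusbx wmpcr wsv ptfan femz hmky zre zya qjua
Hunk 2: at line 4 remove [ptfan] add [mak,gzw,tdfj] -> 12 lines: ggko rusbx wmpcr wsv mak gzw tdfj femz hmky zre zya qjua
Hunk 3: at line 6 remove [femz] add [rqotl,jrx] -> 13 lines: ggko rusbx wmpcr wsv mak gzw tdfj rqotl jrx hmky zre zya qjua
Hunk 4: at line 11 remove [zya] add [pzds,abph,gbiw] -> 15 lines: ggko rusbx wmpcr wsv mak gzw tdfj rqotl jrx hmky zre pzds abph gbiw qjua
Hunk 5: at line 12 remove [abph,gbiw] add [hxsxw,ovdgu,pub] -> 16 lines: ggko rusbx wmpcr wsv mak gzw tdfj rqotl jrx hmky zre pzds hxsxw ovdgu pub qjua
Final line 16: qjua

Answer: qjua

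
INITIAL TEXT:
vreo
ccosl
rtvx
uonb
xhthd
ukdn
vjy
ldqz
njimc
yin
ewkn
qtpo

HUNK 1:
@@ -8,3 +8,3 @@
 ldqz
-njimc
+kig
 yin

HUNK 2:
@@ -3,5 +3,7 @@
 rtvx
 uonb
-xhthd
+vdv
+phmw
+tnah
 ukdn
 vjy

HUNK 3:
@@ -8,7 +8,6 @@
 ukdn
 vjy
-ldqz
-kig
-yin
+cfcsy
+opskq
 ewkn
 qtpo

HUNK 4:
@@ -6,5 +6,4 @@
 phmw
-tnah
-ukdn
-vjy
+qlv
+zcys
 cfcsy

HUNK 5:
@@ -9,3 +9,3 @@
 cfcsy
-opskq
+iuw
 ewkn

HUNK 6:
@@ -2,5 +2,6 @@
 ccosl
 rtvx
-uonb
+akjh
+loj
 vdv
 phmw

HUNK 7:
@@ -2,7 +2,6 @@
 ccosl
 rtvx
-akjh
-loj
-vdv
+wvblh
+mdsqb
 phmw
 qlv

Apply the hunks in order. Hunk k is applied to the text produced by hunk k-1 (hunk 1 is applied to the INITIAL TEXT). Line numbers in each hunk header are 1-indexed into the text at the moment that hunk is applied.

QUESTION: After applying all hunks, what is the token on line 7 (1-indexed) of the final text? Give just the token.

Hunk 1: at line 8 remove [njimc] add [kig] -> 12 lines: vreo ccosl rtvx uonb xhthd ukdn vjy ldqz kig yin ewkn qtpo
Hunk 2: at line 3 remove [xhthd] add [vdv,phmw,tnah] -> 14 lines: vreo ccosl rtvx uonb vdv phmw tnah ukdn vjy ldqz kig yin ewkn qtpo
Hunk 3: at line 8 remove [ldqz,kig,yin] add [cfcsy,opskq] -> 13 lines: vreo ccosl rtvx uonb vdv phmw tnah ukdn vjy cfcsy opskq ewkn qtpo
Hunk 4: at line 6 remove [tnah,ukdn,vjy] add [qlv,zcys] -> 12 lines: vreo ccosl rtvx uonb vdv phmw qlv zcys cfcsy opskq ewkn qtpo
Hunk 5: at line 9 remove [opskq] add [iuw] -> 12 lines: vreo ccosl rtvx uonb vdv phmw qlv zcys cfcsy iuw ewkn qtpo
Hunk 6: at line 2 remove [uonb] add [akjh,loj] -> 13 lines: vreo ccosl rtvx akjh loj vdv phmw qlv zcys cfcsy iuw ewkn qtpo
Hunk 7: at line 2 remove [akjh,loj,vdv] add [wvblh,mdsqb] -> 12 lines: vreo ccosl rtvx wvblh mdsqb phmw qlv zcys cfcsy iuw ewkn qtpo
Final line 7: qlv

Answer: qlv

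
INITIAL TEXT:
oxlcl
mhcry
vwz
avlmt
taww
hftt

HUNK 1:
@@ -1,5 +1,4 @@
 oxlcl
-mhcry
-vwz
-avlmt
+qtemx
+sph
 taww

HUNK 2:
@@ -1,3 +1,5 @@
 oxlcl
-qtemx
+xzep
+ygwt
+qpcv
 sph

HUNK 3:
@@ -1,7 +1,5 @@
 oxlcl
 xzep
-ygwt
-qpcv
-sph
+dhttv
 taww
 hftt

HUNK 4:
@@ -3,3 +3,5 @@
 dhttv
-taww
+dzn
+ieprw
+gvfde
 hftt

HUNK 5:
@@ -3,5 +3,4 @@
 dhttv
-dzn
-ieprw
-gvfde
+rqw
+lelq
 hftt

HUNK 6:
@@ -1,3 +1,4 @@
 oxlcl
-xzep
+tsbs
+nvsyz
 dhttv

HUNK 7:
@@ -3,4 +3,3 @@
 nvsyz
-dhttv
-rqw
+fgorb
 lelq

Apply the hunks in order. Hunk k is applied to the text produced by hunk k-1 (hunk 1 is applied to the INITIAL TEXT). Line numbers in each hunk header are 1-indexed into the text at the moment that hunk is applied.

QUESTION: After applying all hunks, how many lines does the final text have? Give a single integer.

Hunk 1: at line 1 remove [mhcry,vwz,avlmt] add [qtemx,sph] -> 5 lines: oxlcl qtemx sph taww hftt
Hunk 2: at line 1 remove [qtemx] add [xzep,ygwt,qpcv] -> 7 lines: oxlcl xzep ygwt qpcv sph taww hftt
Hunk 3: at line 1 remove [ygwt,qpcv,sph] add [dhttv] -> 5 lines: oxlcl xzep dhttv taww hftt
Hunk 4: at line 3 remove [taww] add [dzn,ieprw,gvfde] -> 7 lines: oxlcl xzep dhttv dzn ieprw gvfde hftt
Hunk 5: at line 3 remove [dzn,ieprw,gvfde] add [rqw,lelq] -> 6 lines: oxlcl xzep dhttv rqw lelq hftt
Hunk 6: at line 1 remove [xzep] add [tsbs,nvsyz] -> 7 lines: oxlcl tsbs nvsyz dhttv rqw lelq hftt
Hunk 7: at line 3 remove [dhttv,rqw] add [fgorb] -> 6 lines: oxlcl tsbs nvsyz fgorb lelq hftt
Final line count: 6

Answer: 6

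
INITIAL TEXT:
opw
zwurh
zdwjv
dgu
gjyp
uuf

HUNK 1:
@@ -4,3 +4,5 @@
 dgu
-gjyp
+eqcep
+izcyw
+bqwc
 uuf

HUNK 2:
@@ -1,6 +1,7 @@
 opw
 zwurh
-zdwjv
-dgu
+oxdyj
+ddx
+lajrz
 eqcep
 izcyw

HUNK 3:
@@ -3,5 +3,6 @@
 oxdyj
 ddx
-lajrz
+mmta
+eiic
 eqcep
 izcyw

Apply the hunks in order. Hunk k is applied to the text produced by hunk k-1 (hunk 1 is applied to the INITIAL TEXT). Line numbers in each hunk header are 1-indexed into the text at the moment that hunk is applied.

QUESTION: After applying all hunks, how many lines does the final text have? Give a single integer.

Hunk 1: at line 4 remove [gjyp] add [eqcep,izcyw,bqwc] -> 8 lines: opw zwurh zdwjv dgu eqcep izcyw bqwc uuf
Hunk 2: at line 1 remove [zdwjv,dgu] add [oxdyj,ddx,lajrz] -> 9 lines: opw zwurh oxdyj ddx lajrz eqcep izcyw bqwc uuf
Hunk 3: at line 3 remove [lajrz] add [mmta,eiic] -> 10 lines: opw zwurh oxdyj ddx mmta eiic eqcep izcyw bqwc uuf
Final line count: 10

Answer: 10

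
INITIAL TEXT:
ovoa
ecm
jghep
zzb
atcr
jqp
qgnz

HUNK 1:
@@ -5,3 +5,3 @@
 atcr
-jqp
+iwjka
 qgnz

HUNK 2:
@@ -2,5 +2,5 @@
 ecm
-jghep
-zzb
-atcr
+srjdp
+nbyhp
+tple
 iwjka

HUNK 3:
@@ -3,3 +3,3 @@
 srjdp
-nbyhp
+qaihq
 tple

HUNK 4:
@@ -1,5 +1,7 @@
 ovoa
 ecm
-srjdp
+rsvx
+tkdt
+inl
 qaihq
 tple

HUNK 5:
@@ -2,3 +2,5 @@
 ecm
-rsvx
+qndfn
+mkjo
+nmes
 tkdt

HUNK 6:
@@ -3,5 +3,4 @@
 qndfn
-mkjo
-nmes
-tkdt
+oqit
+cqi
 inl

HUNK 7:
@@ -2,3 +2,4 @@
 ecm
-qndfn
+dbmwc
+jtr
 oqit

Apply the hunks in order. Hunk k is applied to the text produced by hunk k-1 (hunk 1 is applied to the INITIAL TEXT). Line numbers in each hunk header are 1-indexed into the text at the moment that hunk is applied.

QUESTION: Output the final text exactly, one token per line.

Hunk 1: at line 5 remove [jqp] add [iwjka] -> 7 lines: ovoa ecm jghep zzb atcr iwjka qgnz
Hunk 2: at line 2 remove [jghep,zzb,atcr] add [srjdp,nbyhp,tple] -> 7 lines: ovoa ecm srjdp nbyhp tple iwjka qgnz
Hunk 3: at line 3 remove [nbyhp] add [qaihq] -> 7 lines: ovoa ecm srjdp qaihq tple iwjka qgnz
Hunk 4: at line 1 remove [srjdp] add [rsvx,tkdt,inl] -> 9 lines: ovoa ecm rsvx tkdt inl qaihq tple iwjka qgnz
Hunk 5: at line 2 remove [rsvx] add [qndfn,mkjo,nmes] -> 11 lines: ovoa ecm qndfn mkjo nmes tkdt inl qaihq tple iwjka qgnz
Hunk 6: at line 3 remove [mkjo,nmes,tkdt] add [oqit,cqi] -> 10 lines: ovoa ecm qndfn oqit cqi inl qaihq tple iwjka qgnz
Hunk 7: at line 2 remove [qndfn] add [dbmwc,jtr] -> 11 lines: ovoa ecm dbmwc jtr oqit cqi inl qaihq tple iwjka qgnz

Answer: ovoa
ecm
dbmwc
jtr
oqit
cqi
inl
qaihq
tple
iwjka
qgnz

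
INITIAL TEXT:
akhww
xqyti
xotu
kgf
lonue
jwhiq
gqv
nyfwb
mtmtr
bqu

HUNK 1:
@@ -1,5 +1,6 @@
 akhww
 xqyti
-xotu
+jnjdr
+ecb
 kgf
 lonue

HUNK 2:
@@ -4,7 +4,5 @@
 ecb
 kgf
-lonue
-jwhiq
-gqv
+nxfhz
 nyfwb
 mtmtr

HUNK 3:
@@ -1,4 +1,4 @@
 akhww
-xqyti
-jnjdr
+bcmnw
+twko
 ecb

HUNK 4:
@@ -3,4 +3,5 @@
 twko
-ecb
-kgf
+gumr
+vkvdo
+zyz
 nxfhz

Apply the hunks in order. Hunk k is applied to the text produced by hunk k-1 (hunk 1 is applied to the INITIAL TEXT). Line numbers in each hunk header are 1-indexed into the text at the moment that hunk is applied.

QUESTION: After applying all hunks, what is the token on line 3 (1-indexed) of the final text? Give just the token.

Hunk 1: at line 1 remove [xotu] add [jnjdr,ecb] -> 11 lines: akhww xqyti jnjdr ecb kgf lonue jwhiq gqv nyfwb mtmtr bqu
Hunk 2: at line 4 remove [lonue,jwhiq,gqv] add [nxfhz] -> 9 lines: akhww xqyti jnjdr ecb kgf nxfhz nyfwb mtmtr bqu
Hunk 3: at line 1 remove [xqyti,jnjdr] add [bcmnw,twko] -> 9 lines: akhww bcmnw twko ecb kgf nxfhz nyfwb mtmtr bqu
Hunk 4: at line 3 remove [ecb,kgf] add [gumr,vkvdo,zyz] -> 10 lines: akhww bcmnw twko gumr vkvdo zyz nxfhz nyfwb mtmtr bqu
Final line 3: twko

Answer: twko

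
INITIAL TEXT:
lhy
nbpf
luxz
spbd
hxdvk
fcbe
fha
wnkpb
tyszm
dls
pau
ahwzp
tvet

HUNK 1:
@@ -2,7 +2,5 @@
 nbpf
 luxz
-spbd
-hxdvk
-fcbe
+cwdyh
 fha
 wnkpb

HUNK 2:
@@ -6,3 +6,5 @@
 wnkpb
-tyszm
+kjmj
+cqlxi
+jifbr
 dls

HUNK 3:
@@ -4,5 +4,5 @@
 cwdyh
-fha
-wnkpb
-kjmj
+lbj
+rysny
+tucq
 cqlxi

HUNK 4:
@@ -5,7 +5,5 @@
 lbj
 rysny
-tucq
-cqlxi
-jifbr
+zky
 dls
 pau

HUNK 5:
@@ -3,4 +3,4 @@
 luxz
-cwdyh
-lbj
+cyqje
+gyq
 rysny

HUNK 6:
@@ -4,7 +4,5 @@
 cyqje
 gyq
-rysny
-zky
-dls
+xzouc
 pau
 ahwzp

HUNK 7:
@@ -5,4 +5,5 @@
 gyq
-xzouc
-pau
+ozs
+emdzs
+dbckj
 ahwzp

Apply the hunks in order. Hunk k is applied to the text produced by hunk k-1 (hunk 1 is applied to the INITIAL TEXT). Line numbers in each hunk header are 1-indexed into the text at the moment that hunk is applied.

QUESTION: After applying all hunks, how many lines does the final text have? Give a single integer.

Answer: 10

Derivation:
Hunk 1: at line 2 remove [spbd,hxdvk,fcbe] add [cwdyh] -> 11 lines: lhy nbpf luxz cwdyh fha wnkpb tyszm dls pau ahwzp tvet
Hunk 2: at line 6 remove [tyszm] add [kjmj,cqlxi,jifbr] -> 13 lines: lhy nbpf luxz cwdyh fha wnkpb kjmj cqlxi jifbr dls pau ahwzp tvet
Hunk 3: at line 4 remove [fha,wnkpb,kjmj] add [lbj,rysny,tucq] -> 13 lines: lhy nbpf luxz cwdyh lbj rysny tucq cqlxi jifbr dls pau ahwzp tvet
Hunk 4: at line 5 remove [tucq,cqlxi,jifbr] add [zky] -> 11 lines: lhy nbpf luxz cwdyh lbj rysny zky dls pau ahwzp tvet
Hunk 5: at line 3 remove [cwdyh,lbj] add [cyqje,gyq] -> 11 lines: lhy nbpf luxz cyqje gyq rysny zky dls pau ahwzp tvet
Hunk 6: at line 4 remove [rysny,zky,dls] add [xzouc] -> 9 lines: lhy nbpf luxz cyqje gyq xzouc pau ahwzp tvet
Hunk 7: at line 5 remove [xzouc,pau] add [ozs,emdzs,dbckj] -> 10 lines: lhy nbpf luxz cyqje gyq ozs emdzs dbckj ahwzp tvet
Final line count: 10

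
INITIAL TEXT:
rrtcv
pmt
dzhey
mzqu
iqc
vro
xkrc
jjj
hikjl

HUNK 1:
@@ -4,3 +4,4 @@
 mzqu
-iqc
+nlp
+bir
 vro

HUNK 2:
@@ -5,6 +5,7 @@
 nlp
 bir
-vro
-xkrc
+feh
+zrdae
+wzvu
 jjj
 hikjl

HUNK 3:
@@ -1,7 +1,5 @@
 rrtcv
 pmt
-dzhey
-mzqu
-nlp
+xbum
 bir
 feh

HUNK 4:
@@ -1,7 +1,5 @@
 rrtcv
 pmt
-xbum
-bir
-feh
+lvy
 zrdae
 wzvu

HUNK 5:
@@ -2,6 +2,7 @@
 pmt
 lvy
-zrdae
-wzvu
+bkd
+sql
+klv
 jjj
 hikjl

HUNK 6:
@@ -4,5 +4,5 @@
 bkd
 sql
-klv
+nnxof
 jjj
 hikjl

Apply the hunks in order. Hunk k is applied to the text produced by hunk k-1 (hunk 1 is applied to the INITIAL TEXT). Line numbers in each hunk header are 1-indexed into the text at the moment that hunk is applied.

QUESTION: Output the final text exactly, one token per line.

Answer: rrtcv
pmt
lvy
bkd
sql
nnxof
jjj
hikjl

Derivation:
Hunk 1: at line 4 remove [iqc] add [nlp,bir] -> 10 lines: rrtcv pmt dzhey mzqu nlp bir vro xkrc jjj hikjl
Hunk 2: at line 5 remove [vro,xkrc] add [feh,zrdae,wzvu] -> 11 lines: rrtcv pmt dzhey mzqu nlp bir feh zrdae wzvu jjj hikjl
Hunk 3: at line 1 remove [dzhey,mzqu,nlp] add [xbum] -> 9 lines: rrtcv pmt xbum bir feh zrdae wzvu jjj hikjl
Hunk 4: at line 1 remove [xbum,bir,feh] add [lvy] -> 7 lines: rrtcv pmt lvy zrdae wzvu jjj hikjl
Hunk 5: at line 2 remove [zrdae,wzvu] add [bkd,sql,klv] -> 8 lines: rrtcv pmt lvy bkd sql klv jjj hikjl
Hunk 6: at line 4 remove [klv] add [nnxof] -> 8 lines: rrtcv pmt lvy bkd sql nnxof jjj hikjl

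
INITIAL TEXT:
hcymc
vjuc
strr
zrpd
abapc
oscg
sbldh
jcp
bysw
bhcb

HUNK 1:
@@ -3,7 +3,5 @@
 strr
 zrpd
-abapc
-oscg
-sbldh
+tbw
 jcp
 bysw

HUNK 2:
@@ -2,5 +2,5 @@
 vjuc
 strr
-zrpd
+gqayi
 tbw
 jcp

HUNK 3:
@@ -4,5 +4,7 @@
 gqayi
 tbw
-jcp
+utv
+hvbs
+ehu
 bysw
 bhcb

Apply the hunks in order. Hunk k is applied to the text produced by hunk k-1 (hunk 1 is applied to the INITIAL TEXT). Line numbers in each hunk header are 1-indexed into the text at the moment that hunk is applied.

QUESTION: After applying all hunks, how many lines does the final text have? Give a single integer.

Hunk 1: at line 3 remove [abapc,oscg,sbldh] add [tbw] -> 8 lines: hcymc vjuc strr zrpd tbw jcp bysw bhcb
Hunk 2: at line 2 remove [zrpd] add [gqayi] -> 8 lines: hcymc vjuc strr gqayi tbw jcp bysw bhcb
Hunk 3: at line 4 remove [jcp] add [utv,hvbs,ehu] -> 10 lines: hcymc vjuc strr gqayi tbw utv hvbs ehu bysw bhcb
Final line count: 10

Answer: 10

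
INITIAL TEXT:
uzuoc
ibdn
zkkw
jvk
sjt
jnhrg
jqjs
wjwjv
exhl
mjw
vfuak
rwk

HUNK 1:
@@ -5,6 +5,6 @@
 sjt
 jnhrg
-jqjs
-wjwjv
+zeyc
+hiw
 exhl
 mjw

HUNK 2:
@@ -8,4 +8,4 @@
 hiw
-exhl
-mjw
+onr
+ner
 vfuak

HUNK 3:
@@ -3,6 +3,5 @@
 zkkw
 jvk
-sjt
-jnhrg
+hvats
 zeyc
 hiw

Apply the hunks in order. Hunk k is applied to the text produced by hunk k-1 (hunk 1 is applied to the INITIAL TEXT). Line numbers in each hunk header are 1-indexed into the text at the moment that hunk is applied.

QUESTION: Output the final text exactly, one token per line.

Answer: uzuoc
ibdn
zkkw
jvk
hvats
zeyc
hiw
onr
ner
vfuak
rwk

Derivation:
Hunk 1: at line 5 remove [jqjs,wjwjv] add [zeyc,hiw] -> 12 lines: uzuoc ibdn zkkw jvk sjt jnhrg zeyc hiw exhl mjw vfuak rwk
Hunk 2: at line 8 remove [exhl,mjw] add [onr,ner] -> 12 lines: uzuoc ibdn zkkw jvk sjt jnhrg zeyc hiw onr ner vfuak rwk
Hunk 3: at line 3 remove [sjt,jnhrg] add [hvats] -> 11 lines: uzuoc ibdn zkkw jvk hvats zeyc hiw onr ner vfuak rwk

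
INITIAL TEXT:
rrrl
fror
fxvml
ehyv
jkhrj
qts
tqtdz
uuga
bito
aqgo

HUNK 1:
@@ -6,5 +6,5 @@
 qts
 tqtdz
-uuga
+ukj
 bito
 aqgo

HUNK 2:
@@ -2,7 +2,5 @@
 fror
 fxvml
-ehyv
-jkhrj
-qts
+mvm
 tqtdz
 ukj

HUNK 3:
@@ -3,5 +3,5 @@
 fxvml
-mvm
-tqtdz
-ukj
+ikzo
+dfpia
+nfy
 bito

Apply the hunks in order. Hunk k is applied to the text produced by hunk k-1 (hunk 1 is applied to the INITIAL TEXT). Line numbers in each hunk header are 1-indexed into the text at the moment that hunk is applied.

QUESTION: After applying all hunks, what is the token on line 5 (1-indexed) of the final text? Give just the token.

Answer: dfpia

Derivation:
Hunk 1: at line 6 remove [uuga] add [ukj] -> 10 lines: rrrl fror fxvml ehyv jkhrj qts tqtdz ukj bito aqgo
Hunk 2: at line 2 remove [ehyv,jkhrj,qts] add [mvm] -> 8 lines: rrrl fror fxvml mvm tqtdz ukj bito aqgo
Hunk 3: at line 3 remove [mvm,tqtdz,ukj] add [ikzo,dfpia,nfy] -> 8 lines: rrrl fror fxvml ikzo dfpia nfy bito aqgo
Final line 5: dfpia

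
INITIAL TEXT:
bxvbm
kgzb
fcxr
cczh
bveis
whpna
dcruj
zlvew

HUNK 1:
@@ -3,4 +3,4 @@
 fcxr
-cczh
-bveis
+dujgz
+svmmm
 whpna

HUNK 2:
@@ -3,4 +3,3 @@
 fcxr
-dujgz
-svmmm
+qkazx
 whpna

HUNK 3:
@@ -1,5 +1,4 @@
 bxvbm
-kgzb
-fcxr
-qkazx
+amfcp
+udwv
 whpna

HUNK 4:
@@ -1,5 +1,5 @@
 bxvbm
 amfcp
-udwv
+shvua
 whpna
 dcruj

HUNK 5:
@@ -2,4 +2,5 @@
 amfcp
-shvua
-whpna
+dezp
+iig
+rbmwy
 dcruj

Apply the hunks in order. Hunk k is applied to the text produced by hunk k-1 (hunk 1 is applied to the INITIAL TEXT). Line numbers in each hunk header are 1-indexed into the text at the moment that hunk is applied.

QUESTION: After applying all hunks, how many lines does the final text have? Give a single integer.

Answer: 7

Derivation:
Hunk 1: at line 3 remove [cczh,bveis] add [dujgz,svmmm] -> 8 lines: bxvbm kgzb fcxr dujgz svmmm whpna dcruj zlvew
Hunk 2: at line 3 remove [dujgz,svmmm] add [qkazx] -> 7 lines: bxvbm kgzb fcxr qkazx whpna dcruj zlvew
Hunk 3: at line 1 remove [kgzb,fcxr,qkazx] add [amfcp,udwv] -> 6 lines: bxvbm amfcp udwv whpna dcruj zlvew
Hunk 4: at line 1 remove [udwv] add [shvua] -> 6 lines: bxvbm amfcp shvua whpna dcruj zlvew
Hunk 5: at line 2 remove [shvua,whpna] add [dezp,iig,rbmwy] -> 7 lines: bxvbm amfcp dezp iig rbmwy dcruj zlvew
Final line count: 7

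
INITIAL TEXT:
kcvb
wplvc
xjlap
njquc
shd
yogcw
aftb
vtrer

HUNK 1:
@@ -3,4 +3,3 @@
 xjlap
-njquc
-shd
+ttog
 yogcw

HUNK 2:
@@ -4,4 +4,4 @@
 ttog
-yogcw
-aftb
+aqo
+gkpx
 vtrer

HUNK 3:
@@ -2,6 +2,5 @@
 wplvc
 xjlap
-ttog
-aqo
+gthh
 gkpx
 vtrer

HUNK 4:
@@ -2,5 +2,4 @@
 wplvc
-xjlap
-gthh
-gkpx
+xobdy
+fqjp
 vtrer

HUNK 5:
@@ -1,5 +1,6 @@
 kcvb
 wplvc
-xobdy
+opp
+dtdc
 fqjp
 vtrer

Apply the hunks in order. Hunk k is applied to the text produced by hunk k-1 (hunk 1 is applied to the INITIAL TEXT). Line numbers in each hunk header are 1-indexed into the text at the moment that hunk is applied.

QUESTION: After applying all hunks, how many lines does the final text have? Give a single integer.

Answer: 6

Derivation:
Hunk 1: at line 3 remove [njquc,shd] add [ttog] -> 7 lines: kcvb wplvc xjlap ttog yogcw aftb vtrer
Hunk 2: at line 4 remove [yogcw,aftb] add [aqo,gkpx] -> 7 lines: kcvb wplvc xjlap ttog aqo gkpx vtrer
Hunk 3: at line 2 remove [ttog,aqo] add [gthh] -> 6 lines: kcvb wplvc xjlap gthh gkpx vtrer
Hunk 4: at line 2 remove [xjlap,gthh,gkpx] add [xobdy,fqjp] -> 5 lines: kcvb wplvc xobdy fqjp vtrer
Hunk 5: at line 1 remove [xobdy] add [opp,dtdc] -> 6 lines: kcvb wplvc opp dtdc fqjp vtrer
Final line count: 6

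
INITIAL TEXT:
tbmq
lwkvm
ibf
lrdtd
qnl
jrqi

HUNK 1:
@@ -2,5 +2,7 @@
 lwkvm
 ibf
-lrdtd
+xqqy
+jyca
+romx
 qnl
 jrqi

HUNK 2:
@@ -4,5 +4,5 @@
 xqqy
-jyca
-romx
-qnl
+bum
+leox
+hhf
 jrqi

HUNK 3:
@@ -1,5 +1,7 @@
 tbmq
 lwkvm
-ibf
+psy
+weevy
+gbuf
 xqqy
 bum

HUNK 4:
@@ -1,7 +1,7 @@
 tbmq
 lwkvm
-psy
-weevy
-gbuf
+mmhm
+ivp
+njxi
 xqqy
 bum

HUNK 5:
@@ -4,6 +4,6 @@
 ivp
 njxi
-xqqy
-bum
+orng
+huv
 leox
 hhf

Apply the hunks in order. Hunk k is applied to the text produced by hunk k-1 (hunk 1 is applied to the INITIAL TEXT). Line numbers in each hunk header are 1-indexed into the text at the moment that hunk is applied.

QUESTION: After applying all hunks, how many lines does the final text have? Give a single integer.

Hunk 1: at line 2 remove [lrdtd] add [xqqy,jyca,romx] -> 8 lines: tbmq lwkvm ibf xqqy jyca romx qnl jrqi
Hunk 2: at line 4 remove [jyca,romx,qnl] add [bum,leox,hhf] -> 8 lines: tbmq lwkvm ibf xqqy bum leox hhf jrqi
Hunk 3: at line 1 remove [ibf] add [psy,weevy,gbuf] -> 10 lines: tbmq lwkvm psy weevy gbuf xqqy bum leox hhf jrqi
Hunk 4: at line 1 remove [psy,weevy,gbuf] add [mmhm,ivp,njxi] -> 10 lines: tbmq lwkvm mmhm ivp njxi xqqy bum leox hhf jrqi
Hunk 5: at line 4 remove [xqqy,bum] add [orng,huv] -> 10 lines: tbmq lwkvm mmhm ivp njxi orng huv leox hhf jrqi
Final line count: 10

Answer: 10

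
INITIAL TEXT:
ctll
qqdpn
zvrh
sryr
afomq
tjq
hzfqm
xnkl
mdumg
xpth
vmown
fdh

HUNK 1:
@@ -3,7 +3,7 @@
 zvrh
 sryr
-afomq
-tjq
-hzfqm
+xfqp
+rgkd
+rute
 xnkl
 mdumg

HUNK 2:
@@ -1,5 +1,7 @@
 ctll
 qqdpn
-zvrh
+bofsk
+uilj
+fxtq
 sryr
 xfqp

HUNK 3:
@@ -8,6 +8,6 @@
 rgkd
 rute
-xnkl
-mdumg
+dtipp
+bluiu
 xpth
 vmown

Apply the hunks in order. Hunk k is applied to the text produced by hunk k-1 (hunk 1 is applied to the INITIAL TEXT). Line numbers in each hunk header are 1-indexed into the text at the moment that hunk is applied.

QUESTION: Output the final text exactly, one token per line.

Hunk 1: at line 3 remove [afomq,tjq,hzfqm] add [xfqp,rgkd,rute] -> 12 lines: ctll qqdpn zvrh sryr xfqp rgkd rute xnkl mdumg xpth vmown fdh
Hunk 2: at line 1 remove [zvrh] add [bofsk,uilj,fxtq] -> 14 lines: ctll qqdpn bofsk uilj fxtq sryr xfqp rgkd rute xnkl mdumg xpth vmown fdh
Hunk 3: at line 8 remove [xnkl,mdumg] add [dtipp,bluiu] -> 14 lines: ctll qqdpn bofsk uilj fxtq sryr xfqp rgkd rute dtipp bluiu xpth vmown fdh

Answer: ctll
qqdpn
bofsk
uilj
fxtq
sryr
xfqp
rgkd
rute
dtipp
bluiu
xpth
vmown
fdh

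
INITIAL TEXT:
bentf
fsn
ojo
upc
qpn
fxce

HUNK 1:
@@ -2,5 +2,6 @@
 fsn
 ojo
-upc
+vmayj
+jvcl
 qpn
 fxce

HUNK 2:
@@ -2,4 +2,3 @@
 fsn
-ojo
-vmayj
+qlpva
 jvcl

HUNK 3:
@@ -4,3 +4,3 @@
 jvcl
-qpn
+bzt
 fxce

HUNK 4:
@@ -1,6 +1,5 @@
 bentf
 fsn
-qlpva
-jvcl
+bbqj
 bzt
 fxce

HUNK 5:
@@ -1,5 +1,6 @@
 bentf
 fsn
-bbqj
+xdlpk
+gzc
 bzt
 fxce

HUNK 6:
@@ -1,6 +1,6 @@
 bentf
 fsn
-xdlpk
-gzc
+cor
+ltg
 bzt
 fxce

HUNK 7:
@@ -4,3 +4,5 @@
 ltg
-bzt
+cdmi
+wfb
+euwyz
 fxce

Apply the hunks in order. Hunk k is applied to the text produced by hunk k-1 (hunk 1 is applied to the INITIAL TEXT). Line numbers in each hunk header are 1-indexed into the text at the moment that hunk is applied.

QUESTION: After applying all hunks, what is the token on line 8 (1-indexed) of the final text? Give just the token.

Answer: fxce

Derivation:
Hunk 1: at line 2 remove [upc] add [vmayj,jvcl] -> 7 lines: bentf fsn ojo vmayj jvcl qpn fxce
Hunk 2: at line 2 remove [ojo,vmayj] add [qlpva] -> 6 lines: bentf fsn qlpva jvcl qpn fxce
Hunk 3: at line 4 remove [qpn] add [bzt] -> 6 lines: bentf fsn qlpva jvcl bzt fxce
Hunk 4: at line 1 remove [qlpva,jvcl] add [bbqj] -> 5 lines: bentf fsn bbqj bzt fxce
Hunk 5: at line 1 remove [bbqj] add [xdlpk,gzc] -> 6 lines: bentf fsn xdlpk gzc bzt fxce
Hunk 6: at line 1 remove [xdlpk,gzc] add [cor,ltg] -> 6 lines: bentf fsn cor ltg bzt fxce
Hunk 7: at line 4 remove [bzt] add [cdmi,wfb,euwyz] -> 8 lines: bentf fsn cor ltg cdmi wfb euwyz fxce
Final line 8: fxce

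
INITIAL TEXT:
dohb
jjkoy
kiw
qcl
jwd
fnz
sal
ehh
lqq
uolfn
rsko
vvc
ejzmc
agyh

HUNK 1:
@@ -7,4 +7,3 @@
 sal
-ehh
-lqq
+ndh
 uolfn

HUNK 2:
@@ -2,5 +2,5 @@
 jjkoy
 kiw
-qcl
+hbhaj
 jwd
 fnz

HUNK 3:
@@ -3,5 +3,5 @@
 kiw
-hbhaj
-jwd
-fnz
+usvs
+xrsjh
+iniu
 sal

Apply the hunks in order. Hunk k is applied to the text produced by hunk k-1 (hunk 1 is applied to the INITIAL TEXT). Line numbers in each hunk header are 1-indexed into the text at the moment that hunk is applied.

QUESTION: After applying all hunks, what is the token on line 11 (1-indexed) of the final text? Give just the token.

Hunk 1: at line 7 remove [ehh,lqq] add [ndh] -> 13 lines: dohb jjkoy kiw qcl jwd fnz sal ndh uolfn rsko vvc ejzmc agyh
Hunk 2: at line 2 remove [qcl] add [hbhaj] -> 13 lines: dohb jjkoy kiw hbhaj jwd fnz sal ndh uolfn rsko vvc ejzmc agyh
Hunk 3: at line 3 remove [hbhaj,jwd,fnz] add [usvs,xrsjh,iniu] -> 13 lines: dohb jjkoy kiw usvs xrsjh iniu sal ndh uolfn rsko vvc ejzmc agyh
Final line 11: vvc

Answer: vvc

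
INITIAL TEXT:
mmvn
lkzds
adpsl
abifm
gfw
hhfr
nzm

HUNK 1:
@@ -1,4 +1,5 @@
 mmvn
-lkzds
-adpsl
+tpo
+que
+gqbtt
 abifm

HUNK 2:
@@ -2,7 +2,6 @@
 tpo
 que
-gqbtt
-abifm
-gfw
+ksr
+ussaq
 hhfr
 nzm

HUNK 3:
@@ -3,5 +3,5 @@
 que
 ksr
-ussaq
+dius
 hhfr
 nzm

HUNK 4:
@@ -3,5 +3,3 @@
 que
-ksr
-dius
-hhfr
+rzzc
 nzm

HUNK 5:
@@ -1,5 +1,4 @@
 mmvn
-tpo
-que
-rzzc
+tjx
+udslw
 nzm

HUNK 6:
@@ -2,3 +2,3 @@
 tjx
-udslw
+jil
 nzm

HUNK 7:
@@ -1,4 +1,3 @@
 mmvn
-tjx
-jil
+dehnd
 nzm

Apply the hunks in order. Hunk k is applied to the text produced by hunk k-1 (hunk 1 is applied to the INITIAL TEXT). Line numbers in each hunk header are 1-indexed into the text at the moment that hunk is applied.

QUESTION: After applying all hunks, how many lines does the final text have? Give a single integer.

Hunk 1: at line 1 remove [lkzds,adpsl] add [tpo,que,gqbtt] -> 8 lines: mmvn tpo que gqbtt abifm gfw hhfr nzm
Hunk 2: at line 2 remove [gqbtt,abifm,gfw] add [ksr,ussaq] -> 7 lines: mmvn tpo que ksr ussaq hhfr nzm
Hunk 3: at line 3 remove [ussaq] add [dius] -> 7 lines: mmvn tpo que ksr dius hhfr nzm
Hunk 4: at line 3 remove [ksr,dius,hhfr] add [rzzc] -> 5 lines: mmvn tpo que rzzc nzm
Hunk 5: at line 1 remove [tpo,que,rzzc] add [tjx,udslw] -> 4 lines: mmvn tjx udslw nzm
Hunk 6: at line 2 remove [udslw] add [jil] -> 4 lines: mmvn tjx jil nzm
Hunk 7: at line 1 remove [tjx,jil] add [dehnd] -> 3 lines: mmvn dehnd nzm
Final line count: 3

Answer: 3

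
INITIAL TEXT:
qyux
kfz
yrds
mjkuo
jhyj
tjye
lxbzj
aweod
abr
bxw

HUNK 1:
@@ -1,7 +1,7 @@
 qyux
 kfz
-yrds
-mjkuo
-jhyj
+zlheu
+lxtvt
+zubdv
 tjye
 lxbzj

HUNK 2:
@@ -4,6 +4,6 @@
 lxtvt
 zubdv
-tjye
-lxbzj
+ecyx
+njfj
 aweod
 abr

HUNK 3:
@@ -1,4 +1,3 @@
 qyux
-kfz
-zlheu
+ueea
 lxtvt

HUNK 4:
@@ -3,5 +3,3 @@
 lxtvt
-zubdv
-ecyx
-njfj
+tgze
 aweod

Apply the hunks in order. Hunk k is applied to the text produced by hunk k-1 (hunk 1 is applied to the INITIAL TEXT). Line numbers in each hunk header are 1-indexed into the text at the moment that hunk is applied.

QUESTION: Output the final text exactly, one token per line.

Hunk 1: at line 1 remove [yrds,mjkuo,jhyj] add [zlheu,lxtvt,zubdv] -> 10 lines: qyux kfz zlheu lxtvt zubdv tjye lxbzj aweod abr bxw
Hunk 2: at line 4 remove [tjye,lxbzj] add [ecyx,njfj] -> 10 lines: qyux kfz zlheu lxtvt zubdv ecyx njfj aweod abr bxw
Hunk 3: at line 1 remove [kfz,zlheu] add [ueea] -> 9 lines: qyux ueea lxtvt zubdv ecyx njfj aweod abr bxw
Hunk 4: at line 3 remove [zubdv,ecyx,njfj] add [tgze] -> 7 lines: qyux ueea lxtvt tgze aweod abr bxw

Answer: qyux
ueea
lxtvt
tgze
aweod
abr
bxw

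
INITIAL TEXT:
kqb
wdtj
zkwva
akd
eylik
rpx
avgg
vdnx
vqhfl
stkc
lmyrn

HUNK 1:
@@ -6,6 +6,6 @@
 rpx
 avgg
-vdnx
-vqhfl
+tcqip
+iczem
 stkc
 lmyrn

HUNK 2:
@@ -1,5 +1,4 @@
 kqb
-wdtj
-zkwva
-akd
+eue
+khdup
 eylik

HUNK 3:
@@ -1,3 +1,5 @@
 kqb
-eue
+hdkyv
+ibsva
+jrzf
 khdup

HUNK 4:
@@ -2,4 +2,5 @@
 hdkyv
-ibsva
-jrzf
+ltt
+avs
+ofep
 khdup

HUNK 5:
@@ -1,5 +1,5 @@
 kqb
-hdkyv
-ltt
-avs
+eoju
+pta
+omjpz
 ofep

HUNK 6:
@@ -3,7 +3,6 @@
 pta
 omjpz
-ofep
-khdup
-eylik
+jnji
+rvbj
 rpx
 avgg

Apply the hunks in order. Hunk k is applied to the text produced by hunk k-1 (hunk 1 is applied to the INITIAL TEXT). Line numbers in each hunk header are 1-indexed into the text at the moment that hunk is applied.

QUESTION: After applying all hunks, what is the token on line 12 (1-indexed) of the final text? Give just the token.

Answer: lmyrn

Derivation:
Hunk 1: at line 6 remove [vdnx,vqhfl] add [tcqip,iczem] -> 11 lines: kqb wdtj zkwva akd eylik rpx avgg tcqip iczem stkc lmyrn
Hunk 2: at line 1 remove [wdtj,zkwva,akd] add [eue,khdup] -> 10 lines: kqb eue khdup eylik rpx avgg tcqip iczem stkc lmyrn
Hunk 3: at line 1 remove [eue] add [hdkyv,ibsva,jrzf] -> 12 lines: kqb hdkyv ibsva jrzf khdup eylik rpx avgg tcqip iczem stkc lmyrn
Hunk 4: at line 2 remove [ibsva,jrzf] add [ltt,avs,ofep] -> 13 lines: kqb hdkyv ltt avs ofep khdup eylik rpx avgg tcqip iczem stkc lmyrn
Hunk 5: at line 1 remove [hdkyv,ltt,avs] add [eoju,pta,omjpz] -> 13 lines: kqb eoju pta omjpz ofep khdup eylik rpx avgg tcqip iczem stkc lmyrn
Hunk 6: at line 3 remove [ofep,khdup,eylik] add [jnji,rvbj] -> 12 lines: kqb eoju pta omjpz jnji rvbj rpx avgg tcqip iczem stkc lmyrn
Final line 12: lmyrn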